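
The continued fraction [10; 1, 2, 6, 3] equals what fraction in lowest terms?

641/60

Fold from the inside: start with 3/1.
  6 + 1/3 = 19/3
  2 + 3/19 = 41/19
  1 + 19/41 = 60/41
  10 + 41/60 = 641/60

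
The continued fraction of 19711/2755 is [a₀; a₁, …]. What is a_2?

19711 = 7·2755 + 426   →  a_0 = 7
2755 = 6·426 + 199   →  a_1 = 6
426 = 2·199 + 28   →  a_2 = 2

2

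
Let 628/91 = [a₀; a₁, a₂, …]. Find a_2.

628 = 6·91 + 82   →  a_0 = 6
91 = 1·82 + 9   →  a_1 = 1
82 = 9·9 + 1   →  a_2 = 9

9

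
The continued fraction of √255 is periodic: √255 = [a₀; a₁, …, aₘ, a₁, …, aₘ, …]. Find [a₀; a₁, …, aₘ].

a₀ = ⌊√255⌋ = 15.

[15; 1, 30]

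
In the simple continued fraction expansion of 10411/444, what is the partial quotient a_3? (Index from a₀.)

3

10411 = 23·444 + 199   →  a_0 = 23
444 = 2·199 + 46   →  a_1 = 2
199 = 4·46 + 15   →  a_2 = 4
46 = 3·15 + 1   →  a_3 = 3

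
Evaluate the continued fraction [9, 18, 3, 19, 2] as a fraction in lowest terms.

19748/2181

Fold from the inside: start with 2/1.
  19 + 1/2 = 39/2
  3 + 2/39 = 119/39
  18 + 39/119 = 2181/119
  9 + 119/2181 = 19748/2181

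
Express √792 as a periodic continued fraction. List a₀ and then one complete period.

a₀ = ⌊√792⌋ = 28.
With m₀=0, d₀=1 and mₖ₊₁ = dₖaₖ − mₖ, dₖ₊₁ = (n − mₖ₊₁²)/dₖ, aₖ₊₁ = ⌊(a₀+mₖ₊₁)/dₖ₊₁⌋:
  k=1: m=28, d=8, a=7
  k=2: m=28, d=1, a=56
d=1 and a=2a₀=56 at k=2, so the next step gives (m, d) = (28, 8) again — its k=1 value — and the period has length 2.

[28; 7, 56]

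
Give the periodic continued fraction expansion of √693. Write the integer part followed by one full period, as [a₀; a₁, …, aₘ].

a₀ = ⌊√693⌋ = 26.

[26; 3, 12, 1, 4, 1, 12, 3, 52]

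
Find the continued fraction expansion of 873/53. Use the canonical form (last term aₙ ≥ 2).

[16; 2, 8, 3]

873 = 16*53 + 25
53 = 2*25 + 3
25 = 8*3 + 1
3 = 3*1 + 0  (stop)
So 873/53 = [16; 2, 8, 3].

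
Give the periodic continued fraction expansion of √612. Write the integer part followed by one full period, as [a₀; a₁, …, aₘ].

a₀ = ⌊√612⌋ = 24.
With m₀=0, d₀=1 and mₖ₊₁ = dₖaₖ − mₖ, dₖ₊₁ = (n − mₖ₊₁²)/dₖ, aₖ₊₁ = ⌊(a₀+mₖ₊₁)/dₖ₊₁⌋:
  k=1: m=24, d=36, a=1
  k=2: m=12, d=13, a=2
  k=3: m=14, d=32, a=1
  k=4: m=18, d=9, a=4
  k=5: m=18, d=32, a=1
  k=6: m=14, d=13, a=2
  k=7: m=12, d=36, a=1
  k=8: m=24, d=1, a=48
d=1 and a=2a₀=48 at k=8, so the next step gives (m, d) = (24, 36) again — its k=1 value — and the period has length 8.

[24; 1, 2, 1, 4, 1, 2, 1, 48]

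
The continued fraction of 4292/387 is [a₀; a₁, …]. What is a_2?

17

4292 = 11·387 + 35   →  a_0 = 11
387 = 11·35 + 2   →  a_1 = 11
35 = 17·2 + 1   →  a_2 = 17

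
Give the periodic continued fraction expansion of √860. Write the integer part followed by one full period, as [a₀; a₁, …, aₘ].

a₀ = ⌊√860⌋ = 29.
With m₀=0, d₀=1 and mₖ₊₁ = dₖaₖ − mₖ, dₖ₊₁ = (n − mₖ₊₁²)/dₖ, aₖ₊₁ = ⌊(a₀+mₖ₊₁)/dₖ₊₁⌋:
  k=1: m=29, d=19, a=3
  k=2: m=28, d=4, a=14
  k=3: m=28, d=19, a=3
  k=4: m=29, d=1, a=58
d=1 and a=2a₀=58 at k=4, so the next step gives (m, d) = (29, 19) again — its k=1 value — and the period has length 4.

[29; 3, 14, 3, 58]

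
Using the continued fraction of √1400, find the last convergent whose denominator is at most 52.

449/12

√1400 = [37; 2, 2, 2, 74, …] (period length 4).
Convergents:
  p_0/q_0 = 37/1
  p_1/q_1 = 75/2
  p_2/q_2 = 187/5
  p_3/q_3 = 449/12
  p_4/q_4 = 33413/893
q_3 = 12 ≤ 52 < 893 = q_4, so the answer is 449/12.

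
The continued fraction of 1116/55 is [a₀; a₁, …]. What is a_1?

3

1116 = 20·55 + 16   →  a_0 = 20
55 = 3·16 + 7   →  a_1 = 3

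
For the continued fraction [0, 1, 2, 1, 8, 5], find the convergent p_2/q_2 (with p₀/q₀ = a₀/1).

Using pₖ = aₖpₖ₋₁ + pₖ₋₂, qₖ = aₖqₖ₋₁ + qₖ₋₂ (with p₋₁=1, p₋₂=0, q₋₁=0, q₋₂=1):
  k=0: a=0, p=0, q=1
  k=1: a=1, p=1, q=1
  k=2: a=2, p=2, q=3

2/3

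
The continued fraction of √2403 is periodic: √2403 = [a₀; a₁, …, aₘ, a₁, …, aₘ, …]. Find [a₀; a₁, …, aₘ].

a₀ = ⌊√2403⌋ = 49.
With m₀=0, d₀=1 and mₖ₊₁ = dₖaₖ − mₖ, dₖ₊₁ = (n − mₖ₊₁²)/dₖ, aₖ₊₁ = ⌊(a₀+mₖ₊₁)/dₖ₊₁⌋:
  k=1: m=49, d=2, a=49
  k=2: m=49, d=1, a=98
d=1 and a=2a₀=98 at k=2, so the next step gives (m, d) = (49, 2) again — its k=1 value — and the period has length 2.

[49; 49, 98]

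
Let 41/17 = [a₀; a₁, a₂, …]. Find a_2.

41 = 2·17 + 7   →  a_0 = 2
17 = 2·7 + 3   →  a_1 = 2
7 = 2·3 + 1   →  a_2 = 2

2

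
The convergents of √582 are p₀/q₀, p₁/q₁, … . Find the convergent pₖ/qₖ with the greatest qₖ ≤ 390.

√582 = [24; 8, 48, …] (period length 2).
Convergents:
  p_0/q_0 = 24/1
  p_1/q_1 = 193/8
  p_2/q_2 = 9288/385
  p_3/q_3 = 74497/3088
q_2 = 385 ≤ 390 < 3088 = q_3, so the answer is 9288/385.

9288/385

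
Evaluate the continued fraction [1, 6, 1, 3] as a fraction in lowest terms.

Using pₖ = aₖpₖ₋₁ + pₖ₋₂ and qₖ = aₖqₖ₋₁ + qₖ₋₂:
  k=0: a=1, p=1, q=1
  k=1: a=6, p=7, q=6
  k=2: a=1, p=8, q=7
  k=3: a=3, p=31, q=27

31/27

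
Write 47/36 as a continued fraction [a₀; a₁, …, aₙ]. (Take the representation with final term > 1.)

47 = 1×36 + 11
36 = 3×11 + 3
11 = 3×3 + 2
3 = 1×2 + 1
2 = 2×1 + 0  (stop)
So 47/36 = [1; 3, 3, 1, 2].

[1; 3, 3, 1, 2]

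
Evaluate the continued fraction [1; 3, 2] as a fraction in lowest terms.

Fold from the inside: start with 2/1.
  3 + 1/2 = 7/2
  1 + 2/7 = 9/7

9/7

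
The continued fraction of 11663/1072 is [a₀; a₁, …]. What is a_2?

7

11663 = 10·1072 + 943   →  a_0 = 10
1072 = 1·943 + 129   →  a_1 = 1
943 = 7·129 + 40   →  a_2 = 7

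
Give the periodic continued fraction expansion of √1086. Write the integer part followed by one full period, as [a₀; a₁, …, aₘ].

a₀ = ⌊√1086⌋ = 32.

[32; 1, 20, 1, 64]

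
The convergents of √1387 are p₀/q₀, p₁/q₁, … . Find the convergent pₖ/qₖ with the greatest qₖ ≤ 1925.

45622/1225

√1387 = [37; 4, 8, 37, 8, 4, 74, …] (period length 6).
Convergents:
  p_0/q_0 = 37/1
  p_1/q_1 = 149/4
  p_2/q_2 = 1229/33
  p_3/q_3 = 45622/1225
  p_4/q_4 = 366205/9833
q_3 = 1225 ≤ 1925 < 9833 = q_4, so the answer is 45622/1225.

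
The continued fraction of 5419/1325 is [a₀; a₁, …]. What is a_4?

5419 = 4·1325 + 119   →  a_0 = 4
1325 = 11·119 + 16   →  a_1 = 11
119 = 7·16 + 7   →  a_2 = 7
16 = 2·7 + 2   →  a_3 = 2
7 = 3·2 + 1   →  a_4 = 3

3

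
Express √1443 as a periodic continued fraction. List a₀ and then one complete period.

[37; 1, 74]

a₀ = ⌊√1443⌋ = 37.
With m₀=0, d₀=1 and mₖ₊₁ = dₖaₖ − mₖ, dₖ₊₁ = (n − mₖ₊₁²)/dₖ, aₖ₊₁ = ⌊(a₀+mₖ₊₁)/dₖ₊₁⌋:
  k=1: m=37, d=74, a=1
  k=2: m=37, d=1, a=74
d=1 and a=2a₀=74 at k=2, so the next step gives (m, d) = (37, 74) again — its k=1 value — and the period has length 2.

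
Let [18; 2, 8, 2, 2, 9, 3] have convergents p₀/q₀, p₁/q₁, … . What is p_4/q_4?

1644/89

Using pₖ = aₖpₖ₋₁ + pₖ₋₂, qₖ = aₖqₖ₋₁ + qₖ₋₂ (with p₋₁=1, p₋₂=0, q₋₁=0, q₋₂=1):
  k=0: a=18, p=18, q=1
  k=1: a=2, p=37, q=2
  k=2: a=8, p=314, q=17
  k=3: a=2, p=665, q=36
  k=4: a=2, p=1644, q=89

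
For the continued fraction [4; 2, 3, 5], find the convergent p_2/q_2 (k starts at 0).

31/7

Using pₖ = aₖpₖ₋₁ + pₖ₋₂, qₖ = aₖqₖ₋₁ + qₖ₋₂ (with p₋₁=1, p₋₂=0, q₋₁=0, q₋₂=1):
  k=0: a=4, p=4, q=1
  k=1: a=2, p=9, q=2
  k=2: a=3, p=31, q=7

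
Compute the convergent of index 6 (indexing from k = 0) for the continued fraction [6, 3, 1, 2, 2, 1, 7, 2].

Using pₖ = aₖpₖ₋₁ + pₖ₋₂, qₖ = aₖqₖ₋₁ + qₖ₋₂ (with p₋₁=1, p₋₂=0, q₋₁=0, q₋₂=1):
  k=0: a=6, p=6, q=1
  k=1: a=3, p=19, q=3
  k=2: a=1, p=25, q=4
  k=3: a=2, p=69, q=11
  k=4: a=2, p=163, q=26
  k=5: a=1, p=232, q=37
  k=6: a=7, p=1787, q=285

1787/285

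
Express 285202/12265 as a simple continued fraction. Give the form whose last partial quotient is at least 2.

285202 = 23×12265 + 3107
12265 = 3×3107 + 2944
3107 = 1×2944 + 163
2944 = 18×163 + 10
163 = 16×10 + 3
10 = 3×3 + 1
3 = 3×1 + 0  (stop)
So 285202/12265 = [23; 3, 1, 18, 16, 3, 3].

[23; 3, 1, 18, 16, 3, 3]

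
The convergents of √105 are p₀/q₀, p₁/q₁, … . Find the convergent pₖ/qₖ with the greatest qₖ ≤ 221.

√105 = [10; 4, 20, …] (period length 2).
Convergents:
  p_0/q_0 = 10/1
  p_1/q_1 = 41/4
  p_2/q_2 = 830/81
  p_3/q_3 = 3361/328
q_2 = 81 ≤ 221 < 328 = q_3, so the answer is 830/81.

830/81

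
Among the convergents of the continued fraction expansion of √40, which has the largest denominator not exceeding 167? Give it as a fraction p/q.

√40 = [6; 3, 12, …] (period length 2).
Convergents:
  p_0/q_0 = 6/1
  p_1/q_1 = 19/3
  p_2/q_2 = 234/37
  p_3/q_3 = 721/114
  p_4/q_4 = 8886/1405
q_3 = 114 ≤ 167 < 1405 = q_4, so the answer is 721/114.

721/114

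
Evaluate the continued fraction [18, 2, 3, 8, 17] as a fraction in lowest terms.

18302/993

Fold from the inside: start with 17/1.
  8 + 1/17 = 137/17
  3 + 17/137 = 428/137
  2 + 137/428 = 993/428
  18 + 428/993 = 18302/993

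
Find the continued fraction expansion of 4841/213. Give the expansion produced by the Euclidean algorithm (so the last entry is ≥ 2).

[22; 1, 2, 1, 2, 19]

4841 = 22×213 + 155
213 = 1×155 + 58
155 = 2×58 + 39
58 = 1×39 + 19
39 = 2×19 + 1
19 = 19×1 + 0  (stop)
So 4841/213 = [22; 1, 2, 1, 2, 19].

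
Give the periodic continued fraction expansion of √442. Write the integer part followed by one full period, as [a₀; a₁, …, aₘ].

a₀ = ⌊√442⌋ = 21.
With m₀=0, d₀=1 and mₖ₊₁ = dₖaₖ − mₖ, dₖ₊₁ = (n − mₖ₊₁²)/dₖ, aₖ₊₁ = ⌊(a₀+mₖ₊₁)/dₖ₊₁⌋:
  k=1: m=21, d=1, a=42
d=1 and a=2a₀=42 at k=1, so the next step gives (m, d) = (21, 1) again — its k=1 value — and the period has length 1.

[21; 42]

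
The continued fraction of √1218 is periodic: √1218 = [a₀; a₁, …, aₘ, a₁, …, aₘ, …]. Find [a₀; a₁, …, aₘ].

[34; 1, 8, 1, 68]

a₀ = ⌊√1218⌋ = 34.
With m₀=0, d₀=1 and mₖ₊₁ = dₖaₖ − mₖ, dₖ₊₁ = (n − mₖ₊₁²)/dₖ, aₖ₊₁ = ⌊(a₀+mₖ₊₁)/dₖ₊₁⌋:
  k=1: m=34, d=62, a=1
  k=2: m=28, d=7, a=8
  k=3: m=28, d=62, a=1
  k=4: m=34, d=1, a=68
d=1 and a=2a₀=68 at k=4, so the next step gives (m, d) = (34, 62) again — its k=1 value — and the period has length 4.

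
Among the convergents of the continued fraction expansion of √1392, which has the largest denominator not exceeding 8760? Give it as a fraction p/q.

√1392 = [37; 3, 4, 3, 74, …] (period length 4).
Convergents:
  p_0/q_0 = 37/1
  p_1/q_1 = 112/3
  p_2/q_2 = 485/13
  p_3/q_3 = 1567/42
  p_4/q_4 = 116443/3121
  p_5/q_5 = 350896/9405
q_4 = 3121 ≤ 8760 < 9405 = q_5, so the answer is 116443/3121.

116443/3121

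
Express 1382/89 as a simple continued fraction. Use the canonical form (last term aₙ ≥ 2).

1382 = 15·89 + 47
89 = 1·47 + 42
47 = 1·42 + 5
42 = 8·5 + 2
5 = 2·2 + 1
2 = 2·1 + 0  (stop)
So 1382/89 = [15; 1, 1, 8, 2, 2].

[15; 1, 1, 8, 2, 2]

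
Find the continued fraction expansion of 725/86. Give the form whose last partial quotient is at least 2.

[8; 2, 3, 12]

725 = 8×86 + 37
86 = 2×37 + 12
37 = 3×12 + 1
12 = 12×1 + 0  (stop)
So 725/86 = [8; 2, 3, 12].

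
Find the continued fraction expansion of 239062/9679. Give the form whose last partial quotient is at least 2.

239062 = 24·9679 + 6766
9679 = 1·6766 + 2913
6766 = 2·2913 + 940
2913 = 3·940 + 93
940 = 10·93 + 10
93 = 9·10 + 3
10 = 3·3 + 1
3 = 3·1 + 0  (stop)
So 239062/9679 = [24; 1, 2, 3, 10, 9, 3, 3].

[24; 1, 2, 3, 10, 9, 3, 3]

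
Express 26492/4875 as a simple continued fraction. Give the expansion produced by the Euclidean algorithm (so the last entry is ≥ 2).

26492 = 5·4875 + 2117
4875 = 2·2117 + 641
2117 = 3·641 + 194
641 = 3·194 + 59
194 = 3·59 + 17
59 = 3·17 + 8
17 = 2·8 + 1
8 = 8·1 + 0  (stop)
So 26492/4875 = [5; 2, 3, 3, 3, 3, 2, 8].

[5; 2, 3, 3, 3, 3, 2, 8]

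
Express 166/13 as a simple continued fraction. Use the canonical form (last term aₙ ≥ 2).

166 = 12·13 + 10
13 = 1·10 + 3
10 = 3·3 + 1
3 = 3·1 + 0  (stop)
So 166/13 = [12; 1, 3, 3].

[12; 1, 3, 3]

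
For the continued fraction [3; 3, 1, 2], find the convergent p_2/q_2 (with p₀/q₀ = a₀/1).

13/4

Using pₖ = aₖpₖ₋₁ + pₖ₋₂, qₖ = aₖqₖ₋₁ + qₖ₋₂ (with p₋₁=1, p₋₂=0, q₋₁=0, q₋₂=1):
  k=0: a=3, p=3, q=1
  k=1: a=3, p=10, q=3
  k=2: a=1, p=13, q=4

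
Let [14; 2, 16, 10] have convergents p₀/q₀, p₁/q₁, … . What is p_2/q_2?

Using pₖ = aₖpₖ₋₁ + pₖ₋₂, qₖ = aₖqₖ₋₁ + qₖ₋₂ (with p₋₁=1, p₋₂=0, q₋₁=0, q₋₂=1):
  k=0: a=14, p=14, q=1
  k=1: a=2, p=29, q=2
  k=2: a=16, p=478, q=33

478/33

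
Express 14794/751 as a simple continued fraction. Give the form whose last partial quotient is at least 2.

[19; 1, 2, 3, 10, 2, 3]

14794 = 19*751 + 525
751 = 1*525 + 226
525 = 2*226 + 73
226 = 3*73 + 7
73 = 10*7 + 3
7 = 2*3 + 1
3 = 3*1 + 0  (stop)
So 14794/751 = [19; 1, 2, 3, 10, 2, 3].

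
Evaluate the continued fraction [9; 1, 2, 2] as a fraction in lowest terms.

Using pₖ = aₖpₖ₋₁ + pₖ₋₂ and qₖ = aₖqₖ₋₁ + qₖ₋₂:
  k=0: a=9, p=9, q=1
  k=1: a=1, p=10, q=1
  k=2: a=2, p=29, q=3
  k=3: a=2, p=68, q=7

68/7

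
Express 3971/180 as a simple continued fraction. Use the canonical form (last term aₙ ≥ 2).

[22; 16, 2, 1, 3]

3971 = 22×180 + 11
180 = 16×11 + 4
11 = 2×4 + 3
4 = 1×3 + 1
3 = 3×1 + 0  (stop)
So 3971/180 = [22; 16, 2, 1, 3].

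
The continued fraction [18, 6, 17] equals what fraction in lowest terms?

Using pₖ = aₖpₖ₋₁ + pₖ₋₂ and qₖ = aₖqₖ₋₁ + qₖ₋₂:
  k=0: a=18, p=18, q=1
  k=1: a=6, p=109, q=6
  k=2: a=17, p=1871, q=103

1871/103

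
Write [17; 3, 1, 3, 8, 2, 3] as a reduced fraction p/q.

15764/913

Using pₖ = aₖpₖ₋₁ + pₖ₋₂ and qₖ = aₖqₖ₋₁ + qₖ₋₂:
  k=0: a=17, p=17, q=1
  k=1: a=3, p=52, q=3
  k=2: a=1, p=69, q=4
  k=3: a=3, p=259, q=15
  k=4: a=8, p=2141, q=124
  k=5: a=2, p=4541, q=263
  k=6: a=3, p=15764, q=913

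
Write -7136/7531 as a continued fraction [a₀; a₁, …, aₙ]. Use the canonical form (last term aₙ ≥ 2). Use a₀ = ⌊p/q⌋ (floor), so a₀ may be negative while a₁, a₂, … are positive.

[-1; 19, 15, 5, 5]

-7136 = -1×7531 + 395
7531 = 19×395 + 26
395 = 15×26 + 5
26 = 5×5 + 1
5 = 5×1 + 0  (stop)
So -7136/7531 = [-1; 19, 15, 5, 5].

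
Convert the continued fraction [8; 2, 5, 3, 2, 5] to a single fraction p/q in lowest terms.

Using pₖ = aₖpₖ₋₁ + pₖ₋₂ and qₖ = aₖqₖ₋₁ + qₖ₋₂:
  k=0: a=8, p=8, q=1
  k=1: a=2, p=17, q=2
  k=2: a=5, p=93, q=11
  k=3: a=3, p=296, q=35
  k=4: a=2, p=685, q=81
  k=5: a=5, p=3721, q=440

3721/440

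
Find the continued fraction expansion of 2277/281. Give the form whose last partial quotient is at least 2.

[8; 9, 1, 2, 4, 2]

2277 = 8·281 + 29
281 = 9·29 + 20
29 = 1·20 + 9
20 = 2·9 + 2
9 = 4·2 + 1
2 = 2·1 + 0  (stop)
So 2277/281 = [8; 9, 1, 2, 4, 2].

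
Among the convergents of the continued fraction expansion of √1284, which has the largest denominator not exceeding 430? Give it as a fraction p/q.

√1284 = [35; 1, 4, 1, 70, …] (period length 4).
Convergents:
  p_0/q_0 = 35/1
  p_1/q_1 = 36/1
  p_2/q_2 = 179/5
  p_3/q_3 = 215/6
  p_4/q_4 = 15229/425
  p_5/q_5 = 15444/431
q_4 = 425 ≤ 430 < 431 = q_5, so the answer is 15229/425.

15229/425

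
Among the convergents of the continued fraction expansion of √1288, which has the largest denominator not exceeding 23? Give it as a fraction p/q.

323/9

√1288 = [35; 1, 7, 1, 70, …] (period length 4).
Convergents:
  p_0/q_0 = 35/1
  p_1/q_1 = 36/1
  p_2/q_2 = 287/8
  p_3/q_3 = 323/9
  p_4/q_4 = 22897/638
q_3 = 9 ≤ 23 < 638 = q_4, so the answer is 323/9.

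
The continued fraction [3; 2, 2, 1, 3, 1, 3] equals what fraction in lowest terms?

Fold from the inside: start with 3/1.
  1 + 1/3 = 4/3
  3 + 3/4 = 15/4
  1 + 4/15 = 19/15
  2 + 15/19 = 53/19
  2 + 19/53 = 125/53
  3 + 53/125 = 428/125

428/125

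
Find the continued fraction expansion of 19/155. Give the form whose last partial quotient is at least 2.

19 = 0×155 + 19
155 = 8×19 + 3
19 = 6×3 + 1
3 = 3×1 + 0  (stop)
So 19/155 = [0; 8, 6, 3].

[0; 8, 6, 3]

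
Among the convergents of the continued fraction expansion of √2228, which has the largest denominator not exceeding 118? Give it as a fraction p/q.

√2228 = [47; 4, 1, 22, 1, 4, 94, …] (period length 6).
Convergents:
  p_0/q_0 = 47/1
  p_1/q_1 = 189/4
  p_2/q_2 = 236/5
  p_3/q_3 = 5381/114
  p_4/q_4 = 5617/119
q_3 = 114 ≤ 118 < 119 = q_4, so the answer is 5381/114.

5381/114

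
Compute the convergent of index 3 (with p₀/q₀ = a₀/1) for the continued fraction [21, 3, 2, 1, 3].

213/10

Using pₖ = aₖpₖ₋₁ + pₖ₋₂, qₖ = aₖqₖ₋₁ + qₖ₋₂ (with p₋₁=1, p₋₂=0, q₋₁=0, q₋₂=1):
  k=0: a=21, p=21, q=1
  k=1: a=3, p=64, q=3
  k=2: a=2, p=149, q=7
  k=3: a=1, p=213, q=10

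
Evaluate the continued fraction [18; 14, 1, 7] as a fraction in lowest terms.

Using pₖ = aₖpₖ₋₁ + pₖ₋₂ and qₖ = aₖqₖ₋₁ + qₖ₋₂:
  k=0: a=18, p=18, q=1
  k=1: a=14, p=253, q=14
  k=2: a=1, p=271, q=15
  k=3: a=7, p=2150, q=119

2150/119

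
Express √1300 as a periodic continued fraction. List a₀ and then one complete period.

[36; 18, 72]

a₀ = ⌊√1300⌋ = 36.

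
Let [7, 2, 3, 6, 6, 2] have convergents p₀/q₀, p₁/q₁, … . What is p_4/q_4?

Using pₖ = aₖpₖ₋₁ + pₖ₋₂, qₖ = aₖqₖ₋₁ + qₖ₋₂ (with p₋₁=1, p₋₂=0, q₋₁=0, q₋₂=1):
  k=0: a=7, p=7, q=1
  k=1: a=2, p=15, q=2
  k=2: a=3, p=52, q=7
  k=3: a=6, p=327, q=44
  k=4: a=6, p=2014, q=271

2014/271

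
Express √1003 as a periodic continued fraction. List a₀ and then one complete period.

a₀ = ⌊√1003⌋ = 31.
With m₀=0, d₀=1 and mₖ₊₁ = dₖaₖ − mₖ, dₖ₊₁ = (n − mₖ₊₁²)/dₖ, aₖ₊₁ = ⌊(a₀+mₖ₊₁)/dₖ₊₁⌋:
  k=1: m=31, d=42, a=1
  k=2: m=11, d=21, a=2
  k=3: m=31, d=2, a=31
  k=4: m=31, d=21, a=2
  k=5: m=11, d=42, a=1
  k=6: m=31, d=1, a=62
d=1 and a=2a₀=62 at k=6, so the next step gives (m, d) = (31, 42) again — its k=1 value — and the period has length 6.

[31; 1, 2, 31, 2, 1, 62]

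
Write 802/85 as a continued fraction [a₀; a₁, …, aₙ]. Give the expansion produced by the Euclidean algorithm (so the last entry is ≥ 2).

802 = 9*85 + 37
85 = 2*37 + 11
37 = 3*11 + 4
11 = 2*4 + 3
4 = 1*3 + 1
3 = 3*1 + 0  (stop)
So 802/85 = [9; 2, 3, 2, 1, 3].

[9; 2, 3, 2, 1, 3]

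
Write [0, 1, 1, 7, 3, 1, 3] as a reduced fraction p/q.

Fold from the inside: start with 3/1.
  1 + 1/3 = 4/3
  3 + 3/4 = 15/4
  7 + 4/15 = 109/15
  1 + 15/109 = 124/109
  1 + 109/124 = 233/124
  0 + 124/233 = 124/233

124/233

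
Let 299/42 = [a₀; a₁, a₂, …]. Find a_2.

2

299 = 7·42 + 5   →  a_0 = 7
42 = 8·5 + 2   →  a_1 = 8
5 = 2·2 + 1   →  a_2 = 2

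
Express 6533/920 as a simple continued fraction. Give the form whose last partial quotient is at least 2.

[7; 9, 1, 8, 3, 3]

6533 = 7×920 + 93
920 = 9×93 + 83
93 = 1×83 + 10
83 = 8×10 + 3
10 = 3×3 + 1
3 = 3×1 + 0  (stop)
So 6533/920 = [7; 9, 1, 8, 3, 3].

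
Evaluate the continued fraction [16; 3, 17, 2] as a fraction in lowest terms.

Fold from the inside: start with 2/1.
  17 + 1/2 = 35/2
  3 + 2/35 = 107/35
  16 + 35/107 = 1747/107

1747/107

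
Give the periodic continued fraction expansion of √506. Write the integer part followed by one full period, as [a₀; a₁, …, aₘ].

a₀ = ⌊√506⌋ = 22.
With m₀=0, d₀=1 and mₖ₊₁ = dₖaₖ − mₖ, dₖ₊₁ = (n − mₖ₊₁²)/dₖ, aₖ₊₁ = ⌊(a₀+mₖ₊₁)/dₖ₊₁⌋:
  k=1: m=22, d=22, a=2
  k=2: m=22, d=1, a=44
d=1 and a=2a₀=44 at k=2, so the next step gives (m, d) = (22, 22) again — its k=1 value — and the period has length 2.

[22; 2, 44]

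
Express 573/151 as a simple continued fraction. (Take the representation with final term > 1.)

[3; 1, 3, 1, 6, 1, 3]

573 = 3·151 + 120
151 = 1·120 + 31
120 = 3·31 + 27
31 = 1·27 + 4
27 = 6·4 + 3
4 = 1·3 + 1
3 = 3·1 + 0  (stop)
So 573/151 = [3; 1, 3, 1, 6, 1, 3].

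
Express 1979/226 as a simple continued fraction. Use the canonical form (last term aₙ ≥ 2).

[8; 1, 3, 9, 6]

1979 = 8·226 + 171
226 = 1·171 + 55
171 = 3·55 + 6
55 = 9·6 + 1
6 = 6·1 + 0  (stop)
So 1979/226 = [8; 1, 3, 9, 6].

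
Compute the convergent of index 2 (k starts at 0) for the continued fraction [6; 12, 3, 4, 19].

225/37

Using pₖ = aₖpₖ₋₁ + pₖ₋₂, qₖ = aₖqₖ₋₁ + qₖ₋₂ (with p₋₁=1, p₋₂=0, q₋₁=0, q₋₂=1):
  k=0: a=6, p=6, q=1
  k=1: a=12, p=73, q=12
  k=2: a=3, p=225, q=37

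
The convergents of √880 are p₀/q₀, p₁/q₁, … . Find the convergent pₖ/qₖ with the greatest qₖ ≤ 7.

√880 = [29; 1, 1, 1, 58, …] (period length 4).
Convergents:
  p_0/q_0 = 29/1
  p_1/q_1 = 30/1
  p_2/q_2 = 59/2
  p_3/q_3 = 89/3
  p_4/q_4 = 5221/176
q_3 = 3 ≤ 7 < 176 = q_4, so the answer is 89/3.

89/3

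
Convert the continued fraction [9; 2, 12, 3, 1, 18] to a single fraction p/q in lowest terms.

Fold from the inside: start with 18/1.
  1 + 1/18 = 19/18
  3 + 18/19 = 75/19
  12 + 19/75 = 919/75
  2 + 75/919 = 1913/919
  9 + 919/1913 = 18136/1913

18136/1913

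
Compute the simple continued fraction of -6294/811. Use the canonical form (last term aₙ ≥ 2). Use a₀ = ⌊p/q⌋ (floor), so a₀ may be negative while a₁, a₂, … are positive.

[-8; 4, 5, 1, 1, 5, 3]

-6294 = -8·811 + 194
811 = 4·194 + 35
194 = 5·35 + 19
35 = 1·19 + 16
19 = 1·16 + 3
16 = 5·3 + 1
3 = 3·1 + 0  (stop)
So -6294/811 = [-8; 4, 5, 1, 1, 5, 3].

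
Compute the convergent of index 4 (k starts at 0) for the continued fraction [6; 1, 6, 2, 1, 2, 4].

Using pₖ = aₖpₖ₋₁ + pₖ₋₂, qₖ = aₖqₖ₋₁ + qₖ₋₂ (with p₋₁=1, p₋₂=0, q₋₁=0, q₋₂=1):
  k=0: a=6, p=6, q=1
  k=1: a=1, p=7, q=1
  k=2: a=6, p=48, q=7
  k=3: a=2, p=103, q=15
  k=4: a=1, p=151, q=22

151/22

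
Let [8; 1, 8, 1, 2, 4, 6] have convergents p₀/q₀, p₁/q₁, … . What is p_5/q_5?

Using pₖ = aₖpₖ₋₁ + pₖ₋₂, qₖ = aₖqₖ₋₁ + qₖ₋₂ (with p₋₁=1, p₋₂=0, q₋₁=0, q₋₂=1):
  k=0: a=8, p=8, q=1
  k=1: a=1, p=9, q=1
  k=2: a=8, p=80, q=9
  k=3: a=1, p=89, q=10
  k=4: a=2, p=258, q=29
  k=5: a=4, p=1121, q=126

1121/126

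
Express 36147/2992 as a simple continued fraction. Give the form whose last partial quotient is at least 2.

36147 = 12*2992 + 243
2992 = 12*243 + 76
243 = 3*76 + 15
76 = 5*15 + 1
15 = 15*1 + 0  (stop)
So 36147/2992 = [12; 12, 3, 5, 15].

[12; 12, 3, 5, 15]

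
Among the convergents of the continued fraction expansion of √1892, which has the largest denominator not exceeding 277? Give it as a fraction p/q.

√1892 = [43; 2, 86, …] (period length 2).
Convergents:
  p_0/q_0 = 43/1
  p_1/q_1 = 87/2
  p_2/q_2 = 7525/173
  p_3/q_3 = 15137/348
q_2 = 173 ≤ 277 < 348 = q_3, so the answer is 7525/173.

7525/173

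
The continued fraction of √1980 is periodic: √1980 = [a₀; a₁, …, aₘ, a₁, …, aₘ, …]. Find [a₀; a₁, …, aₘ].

[44; 2, 88]

a₀ = ⌊√1980⌋ = 44.
With m₀=0, d₀=1 and mₖ₊₁ = dₖaₖ − mₖ, dₖ₊₁ = (n − mₖ₊₁²)/dₖ, aₖ₊₁ = ⌊(a₀+mₖ₊₁)/dₖ₊₁⌋:
  k=1: m=44, d=44, a=2
  k=2: m=44, d=1, a=88
d=1 and a=2a₀=88 at k=2, so the next step gives (m, d) = (44, 44) again — its k=1 value — and the period has length 2.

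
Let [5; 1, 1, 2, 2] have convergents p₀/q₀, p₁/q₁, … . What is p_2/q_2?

11/2

Using pₖ = aₖpₖ₋₁ + pₖ₋₂, qₖ = aₖqₖ₋₁ + qₖ₋₂ (with p₋₁=1, p₋₂=0, q₋₁=0, q₋₂=1):
  k=0: a=5, p=5, q=1
  k=1: a=1, p=6, q=1
  k=2: a=1, p=11, q=2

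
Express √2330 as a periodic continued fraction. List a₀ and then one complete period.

[48; 3, 1, 2, 2, 1, 3, 96]

a₀ = ⌊√2330⌋ = 48.
With m₀=0, d₀=1 and mₖ₊₁ = dₖaₖ − mₖ, dₖ₊₁ = (n − mₖ₊₁²)/dₖ, aₖ₊₁ = ⌊(a₀+mₖ₊₁)/dₖ₊₁⌋:
  k=1: m=48, d=26, a=3
  k=2: m=30, d=55, a=1
  k=3: m=25, d=31, a=2
  k=4: m=37, d=31, a=2
  k=5: m=25, d=55, a=1
  k=6: m=30, d=26, a=3
  k=7: m=48, d=1, a=96
d=1 and a=2a₀=96 at k=7, so the next step gives (m, d) = (48, 26) again — its k=1 value — and the period has length 7.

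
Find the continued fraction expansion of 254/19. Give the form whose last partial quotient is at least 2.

254 = 13×19 + 7
19 = 2×7 + 5
7 = 1×5 + 2
5 = 2×2 + 1
2 = 2×1 + 0  (stop)
So 254/19 = [13; 2, 1, 2, 2].

[13; 2, 1, 2, 2]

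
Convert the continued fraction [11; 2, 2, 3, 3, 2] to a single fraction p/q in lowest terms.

Fold from the inside: start with 2/1.
  3 + 1/2 = 7/2
  3 + 2/7 = 23/7
  2 + 7/23 = 53/23
  2 + 23/53 = 129/53
  11 + 53/129 = 1472/129

1472/129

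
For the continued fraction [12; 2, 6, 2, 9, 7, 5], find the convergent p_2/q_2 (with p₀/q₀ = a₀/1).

Using pₖ = aₖpₖ₋₁ + pₖ₋₂, qₖ = aₖqₖ₋₁ + qₖ₋₂ (with p₋₁=1, p₋₂=0, q₋₁=0, q₋₂=1):
  k=0: a=12, p=12, q=1
  k=1: a=2, p=25, q=2
  k=2: a=6, p=162, q=13

162/13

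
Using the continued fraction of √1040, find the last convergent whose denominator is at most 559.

8288/257

√1040 = [32; 4, 64, …] (period length 2).
Convergents:
  p_0/q_0 = 32/1
  p_1/q_1 = 129/4
  p_2/q_2 = 8288/257
  p_3/q_3 = 33281/1032
q_2 = 257 ≤ 559 < 1032 = q_3, so the answer is 8288/257.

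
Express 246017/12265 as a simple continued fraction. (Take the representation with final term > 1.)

246017 = 20×12265 + 717
12265 = 17×717 + 76
717 = 9×76 + 33
76 = 2×33 + 10
33 = 3×10 + 3
10 = 3×3 + 1
3 = 3×1 + 0  (stop)
So 246017/12265 = [20; 17, 9, 2, 3, 3, 3].

[20; 17, 9, 2, 3, 3, 3]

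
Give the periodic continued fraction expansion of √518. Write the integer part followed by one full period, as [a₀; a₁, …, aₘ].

[22; 1, 3, 6, 3, 1, 44]

a₀ = ⌊√518⌋ = 22.
With m₀=0, d₀=1 and mₖ₊₁ = dₖaₖ − mₖ, dₖ₊₁ = (n − mₖ₊₁²)/dₖ, aₖ₊₁ = ⌊(a₀+mₖ₊₁)/dₖ₊₁⌋:
  k=1: m=22, d=34, a=1
  k=2: m=12, d=11, a=3
  k=3: m=21, d=7, a=6
  k=4: m=21, d=11, a=3
  k=5: m=12, d=34, a=1
  k=6: m=22, d=1, a=44
d=1 and a=2a₀=44 at k=6, so the next step gives (m, d) = (22, 34) again — its k=1 value — and the period has length 6.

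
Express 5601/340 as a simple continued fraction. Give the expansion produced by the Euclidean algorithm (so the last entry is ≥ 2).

5601 = 16×340 + 161
340 = 2×161 + 18
161 = 8×18 + 17
18 = 1×17 + 1
17 = 17×1 + 0  (stop)
So 5601/340 = [16; 2, 8, 1, 17].

[16; 2, 8, 1, 17]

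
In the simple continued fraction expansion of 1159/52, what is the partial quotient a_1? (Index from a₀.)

1159 = 22·52 + 15   →  a_0 = 22
52 = 3·15 + 7   →  a_1 = 3

3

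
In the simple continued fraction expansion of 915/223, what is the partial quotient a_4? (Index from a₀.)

3

915 = 4·223 + 23   →  a_0 = 4
223 = 9·23 + 16   →  a_1 = 9
23 = 1·16 + 7   →  a_2 = 1
16 = 2·7 + 2   →  a_3 = 2
7 = 3·2 + 1   →  a_4 = 3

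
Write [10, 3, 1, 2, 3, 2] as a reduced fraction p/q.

Fold from the inside: start with 2/1.
  3 + 1/2 = 7/2
  2 + 2/7 = 16/7
  1 + 7/16 = 23/16
  3 + 16/23 = 85/23
  10 + 23/85 = 873/85

873/85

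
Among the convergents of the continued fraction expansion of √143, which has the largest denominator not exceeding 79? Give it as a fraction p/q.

√143 = [11; 1, 22, …] (period length 2).
Convergents:
  p_0/q_0 = 11/1
  p_1/q_1 = 12/1
  p_2/q_2 = 275/23
  p_3/q_3 = 287/24
  p_4/q_4 = 6589/551
q_3 = 24 ≤ 79 < 551 = q_4, so the answer is 287/24.

287/24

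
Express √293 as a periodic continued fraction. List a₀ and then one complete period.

a₀ = ⌊√293⌋ = 17.
With m₀=0, d₀=1 and mₖ₊₁ = dₖaₖ − mₖ, dₖ₊₁ = (n − mₖ₊₁²)/dₖ, aₖ₊₁ = ⌊(a₀+mₖ₊₁)/dₖ₊₁⌋:
  k=1: m=17, d=4, a=8
  k=2: m=15, d=17, a=1
  k=3: m=2, d=17, a=1
  k=4: m=15, d=4, a=8
  k=5: m=17, d=1, a=34
d=1 and a=2a₀=34 at k=5, so the next step gives (m, d) = (17, 4) again — its k=1 value — and the period has length 5.

[17; 8, 1, 1, 8, 34]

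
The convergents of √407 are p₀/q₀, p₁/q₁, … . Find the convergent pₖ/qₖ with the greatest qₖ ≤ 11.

√407 = [20; 5, 1, 2, 1, 5, 40, …] (period length 6).
Convergents:
  p_0/q_0 = 20/1
  p_1/q_1 = 101/5
  p_2/q_2 = 121/6
  p_3/q_3 = 343/17
q_2 = 6 ≤ 11 < 17 = q_3, so the answer is 121/6.

121/6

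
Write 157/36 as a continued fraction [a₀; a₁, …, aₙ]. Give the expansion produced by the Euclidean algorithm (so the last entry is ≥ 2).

157 = 4*36 + 13
36 = 2*13 + 10
13 = 1*10 + 3
10 = 3*3 + 1
3 = 3*1 + 0  (stop)
So 157/36 = [4; 2, 1, 3, 3].

[4; 2, 1, 3, 3]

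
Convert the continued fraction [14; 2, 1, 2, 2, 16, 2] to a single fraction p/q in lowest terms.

9239/643

Fold from the inside: start with 2/1.
  16 + 1/2 = 33/2
  2 + 2/33 = 68/33
  2 + 33/68 = 169/68
  1 + 68/169 = 237/169
  2 + 169/237 = 643/237
  14 + 237/643 = 9239/643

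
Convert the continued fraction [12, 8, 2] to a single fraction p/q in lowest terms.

206/17

Fold from the inside: start with 2/1.
  8 + 1/2 = 17/2
  12 + 2/17 = 206/17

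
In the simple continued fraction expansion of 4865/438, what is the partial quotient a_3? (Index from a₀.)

4865 = 11·438 + 47   →  a_0 = 11
438 = 9·47 + 15   →  a_1 = 9
47 = 3·15 + 2   →  a_2 = 3
15 = 7·2 + 1   →  a_3 = 7

7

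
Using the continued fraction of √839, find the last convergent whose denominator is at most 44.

840/29

√839 = [28; 1, 27, 1, 56, …] (period length 4).
Convergents:
  p_0/q_0 = 28/1
  p_1/q_1 = 29/1
  p_2/q_2 = 811/28
  p_3/q_3 = 840/29
  p_4/q_4 = 47851/1652
q_3 = 29 ≤ 44 < 1652 = q_4, so the answer is 840/29.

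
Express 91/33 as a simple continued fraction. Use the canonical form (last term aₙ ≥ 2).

[2; 1, 3, 8]

91 = 2*33 + 25
33 = 1*25 + 8
25 = 3*8 + 1
8 = 8*1 + 0  (stop)
So 91/33 = [2; 1, 3, 8].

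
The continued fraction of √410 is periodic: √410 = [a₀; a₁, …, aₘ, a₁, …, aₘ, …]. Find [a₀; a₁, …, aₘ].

a₀ = ⌊√410⌋ = 20.
With m₀=0, d₀=1 and mₖ₊₁ = dₖaₖ − mₖ, dₖ₊₁ = (n − mₖ₊₁²)/dₖ, aₖ₊₁ = ⌊(a₀+mₖ₊₁)/dₖ₊₁⌋:
  k=1: m=20, d=10, a=4
  k=2: m=20, d=1, a=40
d=1 and a=2a₀=40 at k=2, so the next step gives (m, d) = (20, 10) again — its k=1 value — and the period has length 2.

[20; 4, 40]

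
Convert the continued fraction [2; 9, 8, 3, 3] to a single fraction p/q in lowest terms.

Using pₖ = aₖpₖ₋₁ + pₖ₋₂ and qₖ = aₖqₖ₋₁ + qₖ₋₂:
  k=0: a=2, p=2, q=1
  k=1: a=9, p=19, q=9
  k=2: a=8, p=154, q=73
  k=3: a=3, p=481, q=228
  k=4: a=3, p=1597, q=757

1597/757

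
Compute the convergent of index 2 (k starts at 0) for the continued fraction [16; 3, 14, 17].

702/43

Using pₖ = aₖpₖ₋₁ + pₖ₋₂, qₖ = aₖqₖ₋₁ + qₖ₋₂ (with p₋₁=1, p₋₂=0, q₋₁=0, q₋₂=1):
  k=0: a=16, p=16, q=1
  k=1: a=3, p=49, q=3
  k=2: a=14, p=702, q=43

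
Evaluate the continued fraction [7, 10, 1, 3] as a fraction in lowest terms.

305/43

Using pₖ = aₖpₖ₋₁ + pₖ₋₂ and qₖ = aₖqₖ₋₁ + qₖ₋₂:
  k=0: a=7, p=7, q=1
  k=1: a=10, p=71, q=10
  k=2: a=1, p=78, q=11
  k=3: a=3, p=305, q=43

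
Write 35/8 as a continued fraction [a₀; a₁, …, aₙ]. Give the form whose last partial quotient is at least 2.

35 = 4·8 + 3
8 = 2·3 + 2
3 = 1·2 + 1
2 = 2·1 + 0  (stop)
So 35/8 = [4; 2, 1, 2].

[4; 2, 1, 2]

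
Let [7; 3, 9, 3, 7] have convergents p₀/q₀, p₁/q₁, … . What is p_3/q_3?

637/87

Using pₖ = aₖpₖ₋₁ + pₖ₋₂, qₖ = aₖqₖ₋₁ + qₖ₋₂ (with p₋₁=1, p₋₂=0, q₋₁=0, q₋₂=1):
  k=0: a=7, p=7, q=1
  k=1: a=3, p=22, q=3
  k=2: a=9, p=205, q=28
  k=3: a=3, p=637, q=87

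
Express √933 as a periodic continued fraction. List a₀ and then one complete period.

[30; 1, 1, 5, 20, 5, 1, 1, 60]

a₀ = ⌊√933⌋ = 30.
With m₀=0, d₀=1 and mₖ₊₁ = dₖaₖ − mₖ, dₖ₊₁ = (n − mₖ₊₁²)/dₖ, aₖ₊₁ = ⌊(a₀+mₖ₊₁)/dₖ₊₁⌋:
  k=1: m=30, d=33, a=1
  k=2: m=3, d=28, a=1
  k=3: m=25, d=11, a=5
  k=4: m=30, d=3, a=20
  k=5: m=30, d=11, a=5
  k=6: m=25, d=28, a=1
  k=7: m=3, d=33, a=1
  k=8: m=30, d=1, a=60
d=1 and a=2a₀=60 at k=8, so the next step gives (m, d) = (30, 33) again — its k=1 value — and the period has length 8.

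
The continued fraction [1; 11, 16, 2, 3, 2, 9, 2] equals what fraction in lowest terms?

Using pₖ = aₖpₖ₋₁ + pₖ₋₂ and qₖ = aₖqₖ₋₁ + qₖ₋₂:
  k=0: a=1, p=1, q=1
  k=1: a=11, p=12, q=11
  k=2: a=16, p=193, q=177
  k=3: a=2, p=398, q=365
  k=4: a=3, p=1387, q=1272
  k=5: a=2, p=3172, q=2909
  k=6: a=9, p=29935, q=27453
  k=7: a=2, p=63042, q=57815

63042/57815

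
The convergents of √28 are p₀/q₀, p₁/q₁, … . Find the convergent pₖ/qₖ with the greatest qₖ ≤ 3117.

9403/1777

√28 = [5; 3, 2, 3, 10, …] (period length 4).
Convergents:
  p_0/q_0 = 5/1
  p_1/q_1 = 16/3
  p_2/q_2 = 37/7
  p_3/q_3 = 127/24
  p_4/q_4 = 1307/247
  p_5/q_5 = 4048/765
  p_6/q_6 = 9403/1777
  p_7/q_7 = 32257/6096
q_6 = 1777 ≤ 3117 < 6096 = q_7, so the answer is 9403/1777.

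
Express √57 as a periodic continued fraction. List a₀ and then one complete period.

[7; 1, 1, 4, 1, 1, 14]

a₀ = ⌊√57⌋ = 7.
With m₀=0, d₀=1 and mₖ₊₁ = dₖaₖ − mₖ, dₖ₊₁ = (n − mₖ₊₁²)/dₖ, aₖ₊₁ = ⌊(a₀+mₖ₊₁)/dₖ₊₁⌋:
  k=1: m=7, d=8, a=1
  k=2: m=1, d=7, a=1
  k=3: m=6, d=3, a=4
  k=4: m=6, d=7, a=1
  k=5: m=1, d=8, a=1
  k=6: m=7, d=1, a=14
d=1 and a=2a₀=14 at k=6, so the next step gives (m, d) = (7, 8) again — its k=1 value — and the period has length 6.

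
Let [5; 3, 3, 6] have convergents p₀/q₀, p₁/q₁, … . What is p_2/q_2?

Using pₖ = aₖpₖ₋₁ + pₖ₋₂, qₖ = aₖqₖ₋₁ + qₖ₋₂ (with p₋₁=1, p₋₂=0, q₋₁=0, q₋₂=1):
  k=0: a=5, p=5, q=1
  k=1: a=3, p=16, q=3
  k=2: a=3, p=53, q=10

53/10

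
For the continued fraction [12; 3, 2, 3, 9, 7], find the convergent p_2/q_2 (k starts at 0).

86/7

Using pₖ = aₖpₖ₋₁ + pₖ₋₂, qₖ = aₖqₖ₋₁ + qₖ₋₂ (with p₋₁=1, p₋₂=0, q₋₁=0, q₋₂=1):
  k=0: a=12, p=12, q=1
  k=1: a=3, p=37, q=3
  k=2: a=2, p=86, q=7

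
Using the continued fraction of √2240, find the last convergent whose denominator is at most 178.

3313/70

√2240 = [47; 3, 23, 3, 94, …] (period length 4).
Convergents:
  p_0/q_0 = 47/1
  p_1/q_1 = 142/3
  p_2/q_2 = 3313/70
  p_3/q_3 = 10081/213
q_2 = 70 ≤ 178 < 213 = q_3, so the answer is 3313/70.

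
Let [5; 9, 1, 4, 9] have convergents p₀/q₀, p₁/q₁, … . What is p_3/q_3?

Using pₖ = aₖpₖ₋₁ + pₖ₋₂, qₖ = aₖqₖ₋₁ + qₖ₋₂ (with p₋₁=1, p₋₂=0, q₋₁=0, q₋₂=1):
  k=0: a=5, p=5, q=1
  k=1: a=9, p=46, q=9
  k=2: a=1, p=51, q=10
  k=3: a=4, p=250, q=49

250/49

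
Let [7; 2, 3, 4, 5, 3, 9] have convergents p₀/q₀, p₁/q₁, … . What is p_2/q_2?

52/7

Using pₖ = aₖpₖ₋₁ + pₖ₋₂, qₖ = aₖqₖ₋₁ + qₖ₋₂ (with p₋₁=1, p₋₂=0, q₋₁=0, q₋₂=1):
  k=0: a=7, p=7, q=1
  k=1: a=2, p=15, q=2
  k=2: a=3, p=52, q=7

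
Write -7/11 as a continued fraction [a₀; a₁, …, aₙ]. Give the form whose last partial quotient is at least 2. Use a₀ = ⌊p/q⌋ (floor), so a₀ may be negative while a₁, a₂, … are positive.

-7 = -1·11 + 4
11 = 2·4 + 3
4 = 1·3 + 1
3 = 3·1 + 0  (stop)
So -7/11 = [-1; 2, 1, 3].

[-1; 2, 1, 3]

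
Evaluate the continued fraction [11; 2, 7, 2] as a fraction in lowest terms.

Using pₖ = aₖpₖ₋₁ + pₖ₋₂ and qₖ = aₖqₖ₋₁ + qₖ₋₂:
  k=0: a=11, p=11, q=1
  k=1: a=2, p=23, q=2
  k=2: a=7, p=172, q=15
  k=3: a=2, p=367, q=32

367/32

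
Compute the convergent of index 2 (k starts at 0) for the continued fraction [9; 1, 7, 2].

Using pₖ = aₖpₖ₋₁ + pₖ₋₂, qₖ = aₖqₖ₋₁ + qₖ₋₂ (with p₋₁=1, p₋₂=0, q₋₁=0, q₋₂=1):
  k=0: a=9, p=9, q=1
  k=1: a=1, p=10, q=1
  k=2: a=7, p=79, q=8

79/8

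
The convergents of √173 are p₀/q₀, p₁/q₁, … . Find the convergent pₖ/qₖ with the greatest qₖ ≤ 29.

√173 = [13; 6, 1, 1, 6, 26, …] (period length 5).
Convergents:
  p_0/q_0 = 13/1
  p_1/q_1 = 79/6
  p_2/q_2 = 92/7
  p_3/q_3 = 171/13
  p_4/q_4 = 1118/85
q_3 = 13 ≤ 29 < 85 = q_4, so the answer is 171/13.

171/13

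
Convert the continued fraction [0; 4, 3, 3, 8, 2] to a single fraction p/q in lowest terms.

176/757

Fold from the inside: start with 2/1.
  8 + 1/2 = 17/2
  3 + 2/17 = 53/17
  3 + 17/53 = 176/53
  4 + 53/176 = 757/176
  0 + 176/757 = 176/757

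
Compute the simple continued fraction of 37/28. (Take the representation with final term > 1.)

[1; 3, 9]

37 = 1×28 + 9
28 = 3×9 + 1
9 = 9×1 + 0  (stop)
So 37/28 = [1; 3, 9].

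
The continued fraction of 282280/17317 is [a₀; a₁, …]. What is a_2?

3

282280 = 16·17317 + 5208   →  a_0 = 16
17317 = 3·5208 + 1693   →  a_1 = 3
5208 = 3·1693 + 129   →  a_2 = 3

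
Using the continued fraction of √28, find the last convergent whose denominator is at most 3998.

√28 = [5; 3, 2, 3, 10, …] (period length 4).
Convergents:
  p_0/q_0 = 5/1
  p_1/q_1 = 16/3
  p_2/q_2 = 37/7
  p_3/q_3 = 127/24
  p_4/q_4 = 1307/247
  p_5/q_5 = 4048/765
  p_6/q_6 = 9403/1777
  p_7/q_7 = 32257/6096
q_6 = 1777 ≤ 3998 < 6096 = q_7, so the answer is 9403/1777.

9403/1777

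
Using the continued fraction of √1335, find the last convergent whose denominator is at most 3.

73/2

√1335 = [36; 1, 1, 6, 7, 6, 1, 1, 72, …] (period length 8).
Convergents:
  p_0/q_0 = 36/1
  p_1/q_1 = 37/1
  p_2/q_2 = 73/2
  p_3/q_3 = 475/13
q_2 = 2 ≤ 3 < 13 = q_3, so the answer is 73/2.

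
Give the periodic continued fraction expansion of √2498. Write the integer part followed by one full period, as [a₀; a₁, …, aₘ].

a₀ = ⌊√2498⌋ = 49.
With m₀=0, d₀=1 and mₖ₊₁ = dₖaₖ − mₖ, dₖ₊₁ = (n − mₖ₊₁²)/dₖ, aₖ₊₁ = ⌊(a₀+mₖ₊₁)/dₖ₊₁⌋:
  k=1: m=49, d=97, a=1
  k=2: m=48, d=2, a=48
  k=3: m=48, d=97, a=1
  k=4: m=49, d=1, a=98
d=1 and a=2a₀=98 at k=4, so the next step gives (m, d) = (49, 97) again — its k=1 value — and the period has length 4.

[49; 1, 48, 1, 98]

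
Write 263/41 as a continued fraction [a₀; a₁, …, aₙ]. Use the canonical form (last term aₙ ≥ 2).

[6; 2, 2, 2, 3]

263 = 6×41 + 17
41 = 2×17 + 7
17 = 2×7 + 3
7 = 2×3 + 1
3 = 3×1 + 0  (stop)
So 263/41 = [6; 2, 2, 2, 3].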